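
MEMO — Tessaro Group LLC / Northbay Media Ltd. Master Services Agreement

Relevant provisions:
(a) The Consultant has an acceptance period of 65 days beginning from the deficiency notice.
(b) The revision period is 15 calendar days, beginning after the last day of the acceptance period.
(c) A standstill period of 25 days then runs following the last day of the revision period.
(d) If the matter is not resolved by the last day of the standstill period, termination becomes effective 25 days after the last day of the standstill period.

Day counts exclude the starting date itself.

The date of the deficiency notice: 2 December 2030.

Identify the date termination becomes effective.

The last day of the acceptance period: 2 December 2030 + 65 days = 5 February 2031.
Adding 15 calendar days to 5 February 2031 gives 20 February 2031, which is the last day of the revision period.
Adding 25 calendar days to 20 February 2031 gives 17 March 2031, which is the last day of the standstill period.
The date termination becomes effective: 25 calendar days after 17 March 2031 is 11 April 2031.

11 April 2031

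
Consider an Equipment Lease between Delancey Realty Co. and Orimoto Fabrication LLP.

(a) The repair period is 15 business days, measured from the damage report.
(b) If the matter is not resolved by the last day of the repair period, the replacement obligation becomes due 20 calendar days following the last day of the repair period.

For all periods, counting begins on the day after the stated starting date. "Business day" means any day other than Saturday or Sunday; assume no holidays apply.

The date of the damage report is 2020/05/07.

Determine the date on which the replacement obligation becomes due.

2020/06/17

From Thursday, 2020/05/07, 15 business days (May 8, May 11, May 12, May 13, …, May 26, May 27, May 28, skipping weekends) brings us to Thursday, 2020/05/28, which is the last day of the repair period.
The date on which the replacement obligation becomes due: 2020/05/28 + 20 days = 2020/06/17.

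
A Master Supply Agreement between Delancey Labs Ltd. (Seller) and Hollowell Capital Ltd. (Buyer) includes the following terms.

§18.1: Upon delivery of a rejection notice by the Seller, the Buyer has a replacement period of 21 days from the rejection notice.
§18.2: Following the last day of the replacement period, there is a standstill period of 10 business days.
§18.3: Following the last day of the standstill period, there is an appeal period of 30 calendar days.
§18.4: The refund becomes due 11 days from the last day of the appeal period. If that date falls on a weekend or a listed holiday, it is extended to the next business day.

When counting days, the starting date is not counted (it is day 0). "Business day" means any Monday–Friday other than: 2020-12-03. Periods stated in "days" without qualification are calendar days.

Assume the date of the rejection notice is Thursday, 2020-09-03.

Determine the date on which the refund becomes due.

2020-11-18

The last day of the replacement period: 2020-09-03 + 21 days = 2020-09-24.
The last day of the standstill period: counting 10 business days from Thursday, 2020-09-24 (Sep 25, Sep 28, Sep 29, Sep 30, Oct 1, Oct 2, Oct 5, Oct 6, Oct 7, Oct 8, skipping weekends) reaches Thursday, 2020-10-08.
The last day of the appeal period: 30 calendar days after 2020-10-08 is 2020-11-07.
Adding 11 calendar days to 2020-11-07 gives 2020-11-18, which is the date on which the refund becomes due. 2020-11-18 is a Wednesday and is not a listed holiday, so no roll-forward applies.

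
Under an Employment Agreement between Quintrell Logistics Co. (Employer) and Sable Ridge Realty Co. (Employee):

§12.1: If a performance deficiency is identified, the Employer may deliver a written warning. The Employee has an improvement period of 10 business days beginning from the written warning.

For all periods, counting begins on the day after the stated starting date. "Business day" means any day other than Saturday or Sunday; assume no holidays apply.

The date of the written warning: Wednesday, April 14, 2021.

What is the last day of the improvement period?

April 28, 2021

From Wednesday, April 14, 2021, 10 business days (Apr 15, Apr 16, Apr 19, Apr 20, Apr 21, Apr 22, Apr 23, Apr 26, Apr 27, Apr 28, skipping weekends) brings us to Wednesday, April 28, 2021, which is the last day of the improvement period.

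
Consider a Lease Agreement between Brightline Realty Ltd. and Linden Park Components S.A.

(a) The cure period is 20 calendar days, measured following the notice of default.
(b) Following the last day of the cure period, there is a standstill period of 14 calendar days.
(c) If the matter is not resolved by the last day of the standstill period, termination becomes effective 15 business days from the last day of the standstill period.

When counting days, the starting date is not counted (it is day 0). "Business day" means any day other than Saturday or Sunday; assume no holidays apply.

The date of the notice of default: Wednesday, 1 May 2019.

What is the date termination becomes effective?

25 June 2019

Adding 20 calendar days to 1 May 2019 gives 21 May 2019, which is the last day of the cure period.
The last day of the standstill period: 14 calendar days after 21 May 2019 is 4 June 2019.
The date termination becomes effective: counting 15 business days from Tuesday, 4 June 2019 (Jun 5, Jun 6, Jun 7, Jun 10, …, Jun 21, Jun 24, Jun 25, skipping weekends) reaches Tuesday, 25 June 2019.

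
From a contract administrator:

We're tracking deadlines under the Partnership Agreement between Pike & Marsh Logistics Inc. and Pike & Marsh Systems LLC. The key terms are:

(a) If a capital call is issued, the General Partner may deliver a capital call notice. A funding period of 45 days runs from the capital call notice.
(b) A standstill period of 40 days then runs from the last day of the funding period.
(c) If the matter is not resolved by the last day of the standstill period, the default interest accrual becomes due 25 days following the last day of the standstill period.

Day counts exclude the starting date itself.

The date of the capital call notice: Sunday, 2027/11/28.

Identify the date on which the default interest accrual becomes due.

The last day of the funding period: 2027/11/28 + 45 days = 2028/01/12.
The last day of the standstill period: 2028/01/12 + 40 days = 2028/02/21.
The date on which the default interest accrual becomes due: 25 calendar days after 2028/02/21 is 2028/03/17.

2028/03/17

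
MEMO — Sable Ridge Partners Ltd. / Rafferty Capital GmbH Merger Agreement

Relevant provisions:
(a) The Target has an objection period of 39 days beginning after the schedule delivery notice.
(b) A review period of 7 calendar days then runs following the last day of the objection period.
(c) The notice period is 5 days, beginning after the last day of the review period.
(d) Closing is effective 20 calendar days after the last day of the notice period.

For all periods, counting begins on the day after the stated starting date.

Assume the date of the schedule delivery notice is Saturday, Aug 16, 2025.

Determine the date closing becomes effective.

Adding 39 calendar days to Aug 16, 2025 gives Sep 24, 2025, which is the last day of the objection period.
The last day of the review period: Sep 24, 2025 + 7 days = Oct 1, 2025.
The last day of the notice period: 5 calendar days after Oct 1, 2025 is Oct 6, 2025.
The date closing becomes effective: Oct 6, 2025 + 20 days = Oct 26, 2025.

Oct 26, 2025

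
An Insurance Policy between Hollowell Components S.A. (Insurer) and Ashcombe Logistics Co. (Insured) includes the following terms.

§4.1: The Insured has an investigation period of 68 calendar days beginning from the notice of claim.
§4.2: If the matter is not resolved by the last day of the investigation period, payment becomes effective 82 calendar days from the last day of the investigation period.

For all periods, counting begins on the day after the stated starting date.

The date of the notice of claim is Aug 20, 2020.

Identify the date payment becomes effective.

The last day of the investigation period: 68 calendar days after Aug 20, 2020 is Oct 27, 2020.
The date payment becomes effective: Oct 27, 2020 + 82 days = Jan 17, 2021.

Jan 17, 2021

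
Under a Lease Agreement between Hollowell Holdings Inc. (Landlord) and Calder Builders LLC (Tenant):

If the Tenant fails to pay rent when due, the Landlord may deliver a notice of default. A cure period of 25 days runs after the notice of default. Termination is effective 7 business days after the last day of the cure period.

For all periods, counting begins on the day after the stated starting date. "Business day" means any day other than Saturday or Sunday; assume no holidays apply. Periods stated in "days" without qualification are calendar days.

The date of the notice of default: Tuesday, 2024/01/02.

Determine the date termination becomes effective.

2024/02/06

The last day of the cure period: 25 calendar days after 2024/01/02 is 2024/01/27.
The date termination becomes effective: 7 business days after Saturday, 2024/01/27, skipping weekends — Jan 29, Jan 30, Jan 31, Feb 1, Feb 2, Feb 5, Feb 6 — lands on Tuesday, 2024/02/06.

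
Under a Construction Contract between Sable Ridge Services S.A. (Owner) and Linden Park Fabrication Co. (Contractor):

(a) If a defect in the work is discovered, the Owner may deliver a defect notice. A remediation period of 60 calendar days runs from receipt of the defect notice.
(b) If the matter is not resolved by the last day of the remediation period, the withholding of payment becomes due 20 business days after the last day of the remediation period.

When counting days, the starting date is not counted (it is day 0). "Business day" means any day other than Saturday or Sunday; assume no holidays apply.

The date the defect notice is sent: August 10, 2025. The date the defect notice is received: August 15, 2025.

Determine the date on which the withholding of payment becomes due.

The last day of the remediation period: August 15, 2025 + 60 days = October 14, 2025.
The date on which the withholding of payment becomes due: 20 business days after Tuesday, October 14, 2025, skipping weekends — Oct 15, Oct 16, Oct 17, Oct 20, …, Nov 7, Nov 10, Nov 11 — lands on Tuesday, November 11, 2025.

November 11, 2025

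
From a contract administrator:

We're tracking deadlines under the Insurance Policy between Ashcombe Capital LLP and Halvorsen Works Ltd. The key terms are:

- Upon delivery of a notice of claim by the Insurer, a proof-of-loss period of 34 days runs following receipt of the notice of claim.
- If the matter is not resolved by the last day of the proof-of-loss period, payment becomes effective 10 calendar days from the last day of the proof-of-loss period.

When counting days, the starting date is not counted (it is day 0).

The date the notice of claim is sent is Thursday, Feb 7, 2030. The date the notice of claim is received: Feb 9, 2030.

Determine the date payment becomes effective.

Mar 25, 2030

The last day of the proof-of-loss period: 34 calendar days after Feb 9, 2030 is Mar 15, 2030.
Adding 10 calendar days to Mar 15, 2030 gives Mar 25, 2030, which is the date payment becomes effective.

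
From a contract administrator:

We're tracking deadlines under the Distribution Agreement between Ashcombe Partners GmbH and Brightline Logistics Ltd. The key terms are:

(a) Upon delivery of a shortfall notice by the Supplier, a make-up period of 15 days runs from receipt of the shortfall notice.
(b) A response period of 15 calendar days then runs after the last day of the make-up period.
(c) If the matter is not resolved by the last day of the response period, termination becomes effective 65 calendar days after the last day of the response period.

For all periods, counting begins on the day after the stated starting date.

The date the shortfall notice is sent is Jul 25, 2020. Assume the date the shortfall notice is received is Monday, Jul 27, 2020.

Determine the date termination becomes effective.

Oct 30, 2020

The last day of the make-up period: 15 calendar days after Jul 27, 2020 is Aug 11, 2020.
The last day of the response period: Aug 11, 2020 + 15 days = Aug 26, 2020.
Adding 65 calendar days to Aug 26, 2020 gives Oct 30, 2020, which is the date termination becomes effective.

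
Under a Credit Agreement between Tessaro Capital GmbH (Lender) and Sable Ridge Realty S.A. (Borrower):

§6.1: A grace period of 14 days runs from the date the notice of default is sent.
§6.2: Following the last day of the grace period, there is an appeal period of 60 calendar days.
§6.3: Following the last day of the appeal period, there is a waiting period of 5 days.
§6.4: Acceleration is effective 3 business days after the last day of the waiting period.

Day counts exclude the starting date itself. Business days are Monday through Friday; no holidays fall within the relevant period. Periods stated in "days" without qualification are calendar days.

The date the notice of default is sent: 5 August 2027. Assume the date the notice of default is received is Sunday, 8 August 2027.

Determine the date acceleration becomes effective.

Adding 14 calendar days to 5 August 2027 gives 19 August 2027, which is the last day of the grace period.
The last day of the appeal period: 19 August 2027 + 60 days = 18 October 2027.
The last day of the waiting period: 18 October 2027 + 5 days = 23 October 2027.
From Saturday, 23 October 2027, 3 business days (Oct 25, Oct 26, Oct 27, skipping weekends) brings us to Wednesday, 27 October 2027, which is the date acceleration becomes effective.

27 October 2027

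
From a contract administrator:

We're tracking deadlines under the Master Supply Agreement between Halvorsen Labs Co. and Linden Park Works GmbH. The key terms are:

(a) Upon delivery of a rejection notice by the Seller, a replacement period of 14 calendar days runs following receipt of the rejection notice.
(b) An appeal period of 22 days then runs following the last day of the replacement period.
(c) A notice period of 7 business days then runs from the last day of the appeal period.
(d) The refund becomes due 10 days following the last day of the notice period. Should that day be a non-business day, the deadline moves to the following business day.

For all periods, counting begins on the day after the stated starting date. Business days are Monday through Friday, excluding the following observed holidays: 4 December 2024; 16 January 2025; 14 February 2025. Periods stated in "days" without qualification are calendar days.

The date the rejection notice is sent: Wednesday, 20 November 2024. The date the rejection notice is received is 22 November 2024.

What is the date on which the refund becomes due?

The last day of the replacement period: 14 calendar days after 22 November 2024 is 6 December 2024.
The last day of the appeal period: 6 December 2024 + 22 days = 28 December 2024.
From Saturday, 28 December 2024, 7 business days (Dec 30, Dec 31, Jan 1, Jan 2, Jan 3, Jan 6, Jan 7, skipping weekends) brings us to Tuesday, 7 January 2025, which is the last day of the notice period.
The date on which the refund becomes due: 7 January 2025 + 10 days = 17 January 2025. 17 January 2025 is a Friday and is not a listed holiday, so no roll-forward applies.

17 January 2025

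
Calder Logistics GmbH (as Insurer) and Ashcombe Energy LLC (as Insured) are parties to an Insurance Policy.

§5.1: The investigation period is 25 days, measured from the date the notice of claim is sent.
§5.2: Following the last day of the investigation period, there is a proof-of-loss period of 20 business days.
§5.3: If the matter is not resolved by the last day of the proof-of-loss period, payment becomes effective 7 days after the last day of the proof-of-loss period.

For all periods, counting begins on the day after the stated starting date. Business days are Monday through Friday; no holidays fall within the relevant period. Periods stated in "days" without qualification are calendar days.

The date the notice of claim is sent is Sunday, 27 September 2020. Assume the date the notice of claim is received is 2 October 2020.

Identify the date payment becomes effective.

26 November 2020

The last day of the investigation period: 25 calendar days after 27 September 2020 is 22 October 2020.
From Thursday, 22 October 2020, 20 business days (Oct 23, Oct 26, Oct 27, Oct 28, …, Nov 17, Nov 18, Nov 19, skipping weekends) brings us to Thursday, 19 November 2020, which is the last day of the proof-of-loss period.
The date payment becomes effective: 7 calendar days after 19 November 2020 is 26 November 2020.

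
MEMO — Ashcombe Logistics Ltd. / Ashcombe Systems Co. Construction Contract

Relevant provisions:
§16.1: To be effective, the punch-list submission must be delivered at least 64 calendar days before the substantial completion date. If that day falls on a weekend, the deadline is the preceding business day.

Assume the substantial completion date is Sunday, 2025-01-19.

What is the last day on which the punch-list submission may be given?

2024-11-15

2025-01-19 minus 64 days is 2024-11-16. That is a Saturday, so the deadline moves back to Friday, 2024-11-15.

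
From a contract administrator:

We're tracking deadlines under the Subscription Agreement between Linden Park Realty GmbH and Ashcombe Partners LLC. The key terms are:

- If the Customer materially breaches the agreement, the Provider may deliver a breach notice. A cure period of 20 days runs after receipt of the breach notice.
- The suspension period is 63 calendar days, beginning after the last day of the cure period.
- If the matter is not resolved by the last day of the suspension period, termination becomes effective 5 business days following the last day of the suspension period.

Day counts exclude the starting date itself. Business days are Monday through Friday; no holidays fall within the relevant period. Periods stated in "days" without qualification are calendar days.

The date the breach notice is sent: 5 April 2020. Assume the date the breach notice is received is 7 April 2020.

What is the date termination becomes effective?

6 July 2020

The last day of the cure period: 7 April 2020 + 20 days = 27 April 2020.
Adding 63 calendar days to 27 April 2020 gives 29 June 2020, which is the last day of the suspension period.
From Monday, 29 June 2020, 5 business days (Jun 30, Jul 1, Jul 2, Jul 3, Jul 6, skipping weekends) brings us to Monday, 6 July 2020, which is the date termination becomes effective.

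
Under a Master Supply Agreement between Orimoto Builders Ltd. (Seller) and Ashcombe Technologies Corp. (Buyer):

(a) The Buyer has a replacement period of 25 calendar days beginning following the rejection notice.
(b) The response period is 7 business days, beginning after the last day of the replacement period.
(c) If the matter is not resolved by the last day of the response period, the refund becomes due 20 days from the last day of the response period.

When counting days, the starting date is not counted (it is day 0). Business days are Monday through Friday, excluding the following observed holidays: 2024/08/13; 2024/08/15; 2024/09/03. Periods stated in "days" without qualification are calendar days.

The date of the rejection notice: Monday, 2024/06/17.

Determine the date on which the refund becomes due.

Adding 25 calendar days to 2024/06/17 gives 2024/07/12, which is the last day of the replacement period.
The last day of the response period: 7 business days after Friday, 2024/07/12, skipping weekends — Jul 15, Jul 16, Jul 17, Jul 18, Jul 19, Jul 22, Jul 23 — lands on Tuesday, 2024/07/23.
The date on which the refund becomes due: 2024/07/23 + 20 days = 2024/08/12.

2024/08/12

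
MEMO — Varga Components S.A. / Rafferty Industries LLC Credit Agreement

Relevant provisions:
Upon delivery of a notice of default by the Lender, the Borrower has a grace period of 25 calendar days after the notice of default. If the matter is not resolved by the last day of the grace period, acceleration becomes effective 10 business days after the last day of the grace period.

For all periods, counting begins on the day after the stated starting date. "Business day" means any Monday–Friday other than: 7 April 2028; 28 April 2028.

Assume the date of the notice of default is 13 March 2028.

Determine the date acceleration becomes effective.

21 April 2028

The last day of the grace period: 25 calendar days after 13 March 2028 is 7 April 2028.
The date acceleration becomes effective: 10 business days after Friday, 7 April 2028, skipping weekends — Apr 10, Apr 11, Apr 12, Apr 13, Apr 14, Apr 17, Apr 18, Apr 19, Apr 20, Apr 21 — lands on Friday, 21 April 2028.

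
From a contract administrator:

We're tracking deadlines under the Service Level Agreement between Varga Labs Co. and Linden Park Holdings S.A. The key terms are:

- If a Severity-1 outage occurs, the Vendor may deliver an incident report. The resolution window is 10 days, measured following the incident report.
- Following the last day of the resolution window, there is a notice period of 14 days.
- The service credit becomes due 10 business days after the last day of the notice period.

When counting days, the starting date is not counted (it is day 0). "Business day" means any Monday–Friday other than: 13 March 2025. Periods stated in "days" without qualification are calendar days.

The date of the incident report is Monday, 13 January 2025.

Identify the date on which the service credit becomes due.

20 February 2025

The last day of the resolution window: 10 calendar days after 13 January 2025 is 23 January 2025.
The last day of the notice period: 23 January 2025 + 14 days = 6 February 2025.
The date on which the service credit becomes due: 10 business days after Thursday, 6 February 2025, skipping weekends — Feb 7, Feb 10, Feb 11, Feb 12, Feb 13, Feb 14, Feb 17, Feb 18, Feb 19, Feb 20 — lands on Thursday, 20 February 2025.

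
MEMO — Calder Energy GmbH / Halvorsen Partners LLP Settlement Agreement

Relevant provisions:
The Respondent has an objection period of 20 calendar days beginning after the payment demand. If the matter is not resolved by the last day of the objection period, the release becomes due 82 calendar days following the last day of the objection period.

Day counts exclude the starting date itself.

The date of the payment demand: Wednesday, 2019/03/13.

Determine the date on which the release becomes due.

2019/06/23

The last day of the objection period: 20 calendar days after 2019/03/13 is 2019/04/02.
The date on which the release becomes due: 2019/04/02 + 82 days = 2019/06/23.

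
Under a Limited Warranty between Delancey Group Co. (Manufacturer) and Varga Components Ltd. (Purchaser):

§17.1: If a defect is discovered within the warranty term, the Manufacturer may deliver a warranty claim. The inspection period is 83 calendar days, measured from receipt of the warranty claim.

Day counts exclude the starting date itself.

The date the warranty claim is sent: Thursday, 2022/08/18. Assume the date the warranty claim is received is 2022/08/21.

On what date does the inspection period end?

The last day of the inspection period: 83 calendar days after 2022/08/21 is 2022/11/12.

2022/11/12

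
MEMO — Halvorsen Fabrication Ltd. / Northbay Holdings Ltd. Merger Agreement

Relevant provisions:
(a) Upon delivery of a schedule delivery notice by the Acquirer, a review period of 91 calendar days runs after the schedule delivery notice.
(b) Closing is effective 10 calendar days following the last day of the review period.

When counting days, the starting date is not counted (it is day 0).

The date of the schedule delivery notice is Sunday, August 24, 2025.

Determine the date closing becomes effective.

December 3, 2025

The last day of the review period: August 24, 2025 + 91 days = November 23, 2025.
Adding 10 calendar days to November 23, 2025 gives December 3, 2025, which is the date closing becomes effective.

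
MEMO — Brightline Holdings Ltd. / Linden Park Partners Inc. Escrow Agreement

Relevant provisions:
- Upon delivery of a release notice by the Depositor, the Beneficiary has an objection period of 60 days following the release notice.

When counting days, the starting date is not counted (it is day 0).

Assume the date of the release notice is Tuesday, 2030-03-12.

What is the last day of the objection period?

The last day of the objection period: 2030-03-12 + 60 days = 2030-05-11.

2030-05-11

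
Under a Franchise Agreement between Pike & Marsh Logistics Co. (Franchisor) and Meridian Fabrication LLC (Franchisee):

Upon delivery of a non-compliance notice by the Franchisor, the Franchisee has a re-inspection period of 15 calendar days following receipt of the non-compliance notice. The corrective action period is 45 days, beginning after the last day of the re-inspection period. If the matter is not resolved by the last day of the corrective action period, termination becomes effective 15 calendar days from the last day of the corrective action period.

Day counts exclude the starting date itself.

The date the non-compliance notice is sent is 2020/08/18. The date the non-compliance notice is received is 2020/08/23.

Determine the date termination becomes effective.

The last day of the re-inspection period: 15 calendar days after 2020/08/23 is 2020/09/07.
Adding 45 calendar days to 2020/09/07 gives 2020/10/22, which is the last day of the corrective action period.
Adding 15 calendar days to 2020/10/22 gives 2020/11/06, which is the date termination becomes effective.

2020/11/06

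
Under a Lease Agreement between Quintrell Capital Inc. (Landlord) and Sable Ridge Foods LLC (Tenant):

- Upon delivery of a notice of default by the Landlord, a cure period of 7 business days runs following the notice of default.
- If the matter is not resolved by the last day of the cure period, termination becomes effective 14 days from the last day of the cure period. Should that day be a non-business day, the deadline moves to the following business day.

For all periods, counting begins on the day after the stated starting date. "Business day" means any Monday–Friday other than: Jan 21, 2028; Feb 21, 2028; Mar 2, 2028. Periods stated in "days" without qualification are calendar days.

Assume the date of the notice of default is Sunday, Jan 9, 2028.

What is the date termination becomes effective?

Feb 1, 2028

From Sunday, Jan 9, 2028, 7 business days (Jan 10, Jan 11, Jan 12, Jan 13, Jan 14, Jan 17, Jan 18, skipping weekends) brings us to Tuesday, Jan 18, 2028, which is the last day of the cure period.
The date termination becomes effective: 14 calendar days after Jan 18, 2028 is Feb 1, 2028. Feb 1, 2028 is a Tuesday and is not a listed holiday, so no roll-forward applies.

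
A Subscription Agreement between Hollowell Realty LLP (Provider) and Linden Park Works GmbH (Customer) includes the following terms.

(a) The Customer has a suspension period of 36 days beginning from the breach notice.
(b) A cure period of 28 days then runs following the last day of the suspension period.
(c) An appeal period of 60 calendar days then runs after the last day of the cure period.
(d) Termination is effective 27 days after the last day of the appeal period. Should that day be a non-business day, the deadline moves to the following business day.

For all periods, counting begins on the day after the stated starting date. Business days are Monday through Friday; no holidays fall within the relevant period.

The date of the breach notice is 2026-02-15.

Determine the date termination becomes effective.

2026-07-16

Adding 36 calendar days to 2026-02-15 gives 2026-03-23, which is the last day of the suspension period.
Adding 28 calendar days to 2026-03-23 gives 2026-04-20, which is the last day of the cure period.
Adding 60 calendar days to 2026-04-20 gives 2026-06-19, which is the last day of the appeal period.
Adding 27 calendar days to 2026-06-19 gives 2026-07-16, which is the date termination becomes effective. 2026-07-16 is a Thursday, so no roll-forward applies.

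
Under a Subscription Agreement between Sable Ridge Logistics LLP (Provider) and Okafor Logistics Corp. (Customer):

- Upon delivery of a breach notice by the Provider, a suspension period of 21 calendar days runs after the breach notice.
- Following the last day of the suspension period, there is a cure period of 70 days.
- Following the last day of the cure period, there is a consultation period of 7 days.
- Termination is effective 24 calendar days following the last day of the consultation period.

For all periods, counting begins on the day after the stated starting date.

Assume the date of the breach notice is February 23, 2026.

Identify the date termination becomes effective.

Adding 21 calendar days to February 23, 2026 gives March 16, 2026, which is the last day of the suspension period.
The last day of the cure period: 70 calendar days after March 16, 2026 is May 25, 2026.
The last day of the consultation period: May 25, 2026 + 7 days = June 1, 2026.
Adding 24 calendar days to June 1, 2026 gives June 25, 2026, which is the date termination becomes effective.

June 25, 2026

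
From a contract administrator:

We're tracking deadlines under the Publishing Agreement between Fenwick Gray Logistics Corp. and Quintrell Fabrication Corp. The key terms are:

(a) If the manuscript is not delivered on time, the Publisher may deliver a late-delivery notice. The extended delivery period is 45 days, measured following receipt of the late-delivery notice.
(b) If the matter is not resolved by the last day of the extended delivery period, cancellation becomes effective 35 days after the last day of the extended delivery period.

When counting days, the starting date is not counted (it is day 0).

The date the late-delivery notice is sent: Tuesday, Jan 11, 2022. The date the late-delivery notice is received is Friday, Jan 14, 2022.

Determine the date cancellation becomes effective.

Apr 4, 2022

The last day of the extended delivery period: 45 calendar days after Jan 14, 2022 is Feb 28, 2022.
The date cancellation becomes effective: 35 calendar days after Feb 28, 2022 is Apr 4, 2022.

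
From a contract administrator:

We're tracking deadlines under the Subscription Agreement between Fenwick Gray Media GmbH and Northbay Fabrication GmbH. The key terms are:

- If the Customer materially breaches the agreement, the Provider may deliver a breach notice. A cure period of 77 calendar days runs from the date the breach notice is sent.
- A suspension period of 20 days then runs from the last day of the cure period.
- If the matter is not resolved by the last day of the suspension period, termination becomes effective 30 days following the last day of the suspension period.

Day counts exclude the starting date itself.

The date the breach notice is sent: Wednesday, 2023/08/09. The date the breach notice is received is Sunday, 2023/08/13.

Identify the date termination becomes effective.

The last day of the cure period: 2023/08/09 + 77 days = 2023/10/25.
The last day of the suspension period: 20 calendar days after 2023/10/25 is 2023/11/14.
Adding 30 calendar days to 2023/11/14 gives 2023/12/14, which is the date termination becomes effective.

2023/12/14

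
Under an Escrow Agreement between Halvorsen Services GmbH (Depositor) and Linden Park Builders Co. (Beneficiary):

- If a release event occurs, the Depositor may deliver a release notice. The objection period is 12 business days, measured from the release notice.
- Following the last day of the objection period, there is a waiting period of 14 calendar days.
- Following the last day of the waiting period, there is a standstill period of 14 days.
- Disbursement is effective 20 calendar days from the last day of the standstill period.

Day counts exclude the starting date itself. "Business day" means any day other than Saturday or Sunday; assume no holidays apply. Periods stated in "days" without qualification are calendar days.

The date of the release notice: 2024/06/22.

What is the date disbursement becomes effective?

2024/08/26

The last day of the objection period: counting 12 business days from Saturday, 2024/06/22 (Jun 24, Jun 25, Jun 26, Jun 27, …, Jul 5, Jul 8, Jul 9, skipping weekends) reaches Tuesday, 2024/07/09.
The last day of the waiting period: 14 calendar days after 2024/07/09 is 2024/07/23.
The last day of the standstill period: 2024/07/23 + 14 days = 2024/08/06.
Adding 20 calendar days to 2024/08/06 gives 2024/08/26, which is the date disbursement becomes effective.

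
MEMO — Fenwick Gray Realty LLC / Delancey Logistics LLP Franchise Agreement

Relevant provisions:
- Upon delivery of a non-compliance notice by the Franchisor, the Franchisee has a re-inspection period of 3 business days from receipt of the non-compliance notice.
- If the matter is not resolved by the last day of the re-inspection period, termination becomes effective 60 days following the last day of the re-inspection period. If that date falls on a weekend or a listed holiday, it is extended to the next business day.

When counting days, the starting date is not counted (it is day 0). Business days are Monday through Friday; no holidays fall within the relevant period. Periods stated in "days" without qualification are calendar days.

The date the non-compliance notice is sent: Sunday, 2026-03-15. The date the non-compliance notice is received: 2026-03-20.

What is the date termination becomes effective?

2026-05-25

From Friday, 2026-03-20, 3 business days (Mar 23, Mar 24, Mar 25, skipping weekends) brings us to Wednesday, 2026-03-25, which is the last day of the re-inspection period.
The date termination becomes effective: 60 calendar days after 2026-03-25 is 2026-05-24. That falls on a Sunday, so it rolls to the next business day, Monday, 2026-05-25.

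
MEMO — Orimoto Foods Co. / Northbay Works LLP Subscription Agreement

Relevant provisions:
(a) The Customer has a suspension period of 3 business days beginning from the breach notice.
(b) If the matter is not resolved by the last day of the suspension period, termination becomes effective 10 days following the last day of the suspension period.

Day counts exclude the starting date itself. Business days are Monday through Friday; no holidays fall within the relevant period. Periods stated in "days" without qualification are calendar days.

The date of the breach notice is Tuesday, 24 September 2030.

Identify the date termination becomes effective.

7 October 2030

The last day of the suspension period: counting 3 business days from Tuesday, 24 September 2030 (Sep 25, Sep 26, Sep 27, skipping weekends) reaches Friday, 27 September 2030.
The date termination becomes effective: 10 calendar days after 27 September 2030 is 7 October 2030.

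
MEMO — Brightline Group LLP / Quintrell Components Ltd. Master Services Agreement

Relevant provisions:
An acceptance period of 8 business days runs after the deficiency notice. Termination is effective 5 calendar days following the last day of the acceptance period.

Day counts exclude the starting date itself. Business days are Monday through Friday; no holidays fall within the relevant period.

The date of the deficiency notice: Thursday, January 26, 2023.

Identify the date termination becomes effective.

February 12, 2023

The last day of the acceptance period: counting 8 business days from Thursday, January 26, 2023 (Jan 27, Jan 30, Jan 31, Feb 1, Feb 2, Feb 3, Feb 6, Feb 7, skipping weekends) reaches Tuesday, February 7, 2023.
The date termination becomes effective: 5 calendar days after February 7, 2023 is February 12, 2023.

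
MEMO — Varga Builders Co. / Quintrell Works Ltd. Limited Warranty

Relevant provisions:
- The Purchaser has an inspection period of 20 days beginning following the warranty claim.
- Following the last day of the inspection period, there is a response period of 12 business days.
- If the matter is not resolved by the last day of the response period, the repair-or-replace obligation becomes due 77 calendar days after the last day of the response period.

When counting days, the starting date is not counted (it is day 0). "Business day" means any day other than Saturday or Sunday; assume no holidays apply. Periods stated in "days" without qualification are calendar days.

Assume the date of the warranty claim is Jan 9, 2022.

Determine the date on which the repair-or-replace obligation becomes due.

May 3, 2022

The last day of the inspection period: Jan 9, 2022 + 20 days = Jan 29, 2022.
From Saturday, Jan 29, 2022, 12 business days (Jan 31, Feb 1, Feb 2, Feb 3, …, Feb 11, Feb 14, Feb 15, skipping weekends) brings us to Tuesday, Feb 15, 2022, which is the last day of the response period.
Adding 77 calendar days to Feb 15, 2022 gives May 3, 2022, which is the date on which the repair-or-replace obligation becomes due.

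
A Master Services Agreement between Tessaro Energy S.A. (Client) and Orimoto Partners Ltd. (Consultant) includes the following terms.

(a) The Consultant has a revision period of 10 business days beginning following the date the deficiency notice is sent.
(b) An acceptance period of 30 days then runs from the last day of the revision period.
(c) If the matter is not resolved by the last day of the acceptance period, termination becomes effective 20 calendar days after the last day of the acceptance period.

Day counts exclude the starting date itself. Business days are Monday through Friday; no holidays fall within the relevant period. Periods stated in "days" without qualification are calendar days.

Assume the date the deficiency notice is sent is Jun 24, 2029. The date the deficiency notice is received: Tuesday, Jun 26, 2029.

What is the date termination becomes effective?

From Sunday, Jun 24, 2029, 10 business days (Jun 25, Jun 26, Jun 27, Jun 28, Jun 29, Jul 2, Jul 3, Jul 4, Jul 5, Jul 6, skipping weekends) brings us to Friday, Jul 6, 2029, which is the last day of the revision period.
Adding 30 calendar days to Jul 6, 2029 gives Aug 5, 2029, which is the last day of the acceptance period.
The date termination becomes effective: 20 calendar days after Aug 5, 2029 is Aug 25, 2029.

Aug 25, 2029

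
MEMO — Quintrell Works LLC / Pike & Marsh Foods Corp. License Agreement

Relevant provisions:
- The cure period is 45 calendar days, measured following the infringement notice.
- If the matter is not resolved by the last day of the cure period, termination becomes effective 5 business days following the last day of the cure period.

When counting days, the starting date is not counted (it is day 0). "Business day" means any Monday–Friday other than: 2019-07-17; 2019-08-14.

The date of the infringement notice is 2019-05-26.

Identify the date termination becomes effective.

2019-07-18

The last day of the cure period: 2019-05-26 + 45 days = 2019-07-10.
The date termination becomes effective: counting 5 business days from Wednesday, 2019-07-10 (Jul 11, Jul 12, Jul 15, Jul 16, Jul 18, skipping weekends and the listed holiday on Jul 17) reaches Thursday, 2019-07-18.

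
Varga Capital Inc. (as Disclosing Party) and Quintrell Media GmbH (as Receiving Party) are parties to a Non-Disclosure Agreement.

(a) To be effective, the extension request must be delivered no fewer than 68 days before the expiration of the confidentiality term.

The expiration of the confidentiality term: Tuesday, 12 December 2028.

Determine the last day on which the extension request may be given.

Counting back 68 calendar days from 12 December 2028 gives 5 October 2028.

5 October 2028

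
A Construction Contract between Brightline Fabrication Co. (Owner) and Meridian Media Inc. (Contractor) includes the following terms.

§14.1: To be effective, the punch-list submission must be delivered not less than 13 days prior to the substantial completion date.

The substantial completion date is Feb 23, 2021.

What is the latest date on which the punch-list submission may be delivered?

Feb 10, 2021

Counting back 13 calendar days from Feb 23, 2021 gives Feb 10, 2021.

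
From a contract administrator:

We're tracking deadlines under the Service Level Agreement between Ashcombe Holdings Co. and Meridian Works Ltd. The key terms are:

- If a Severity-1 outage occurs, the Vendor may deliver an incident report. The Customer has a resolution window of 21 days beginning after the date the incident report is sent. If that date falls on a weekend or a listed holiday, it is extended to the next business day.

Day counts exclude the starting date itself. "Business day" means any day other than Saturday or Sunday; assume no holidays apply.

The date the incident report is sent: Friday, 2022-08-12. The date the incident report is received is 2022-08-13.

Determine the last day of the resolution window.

2022-09-02

The last day of the resolution window: 2022-08-12 + 21 days = 2022-09-02. 2022-09-02 is a Friday, so no roll-forward applies.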